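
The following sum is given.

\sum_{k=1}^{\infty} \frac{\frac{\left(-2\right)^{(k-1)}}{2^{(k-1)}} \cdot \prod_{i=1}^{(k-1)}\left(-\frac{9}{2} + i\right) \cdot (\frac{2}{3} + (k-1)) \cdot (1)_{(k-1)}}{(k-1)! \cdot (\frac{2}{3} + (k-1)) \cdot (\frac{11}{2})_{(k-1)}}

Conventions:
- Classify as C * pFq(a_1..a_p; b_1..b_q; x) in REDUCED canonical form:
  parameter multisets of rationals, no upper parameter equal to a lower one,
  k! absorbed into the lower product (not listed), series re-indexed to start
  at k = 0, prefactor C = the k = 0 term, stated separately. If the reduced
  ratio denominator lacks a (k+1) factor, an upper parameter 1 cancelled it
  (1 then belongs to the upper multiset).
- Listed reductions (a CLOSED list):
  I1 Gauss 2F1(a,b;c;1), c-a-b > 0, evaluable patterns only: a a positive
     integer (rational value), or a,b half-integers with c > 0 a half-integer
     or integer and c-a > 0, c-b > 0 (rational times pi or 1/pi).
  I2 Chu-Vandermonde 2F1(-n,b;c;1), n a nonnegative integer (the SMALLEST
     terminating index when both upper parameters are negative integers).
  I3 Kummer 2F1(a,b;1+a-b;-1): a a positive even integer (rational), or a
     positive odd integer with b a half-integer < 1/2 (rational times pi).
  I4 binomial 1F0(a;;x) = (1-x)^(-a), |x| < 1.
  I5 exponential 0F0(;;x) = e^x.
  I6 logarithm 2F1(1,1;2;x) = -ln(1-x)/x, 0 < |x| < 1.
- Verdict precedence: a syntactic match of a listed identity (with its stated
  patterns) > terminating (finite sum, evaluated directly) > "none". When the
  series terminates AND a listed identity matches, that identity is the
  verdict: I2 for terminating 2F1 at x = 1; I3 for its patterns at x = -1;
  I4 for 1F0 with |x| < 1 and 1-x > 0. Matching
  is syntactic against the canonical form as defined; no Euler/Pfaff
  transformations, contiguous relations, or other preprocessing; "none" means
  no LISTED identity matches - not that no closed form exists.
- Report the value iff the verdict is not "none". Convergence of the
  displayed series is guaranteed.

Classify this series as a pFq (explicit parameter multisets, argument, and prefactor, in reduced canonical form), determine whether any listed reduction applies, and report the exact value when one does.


Classification (C = 1): 2F1 with upper {-\frac{7}{2}, 1}, lower {\frac{11}{2}}, argument x = -1. Verdict: Kummer's theorem (I3) applies (x = -1; c = \frac{11}{2} equals 1+a-b for upper {-\frac{7}{2}, 1}: listed pattern). Its exact value is \frac{315}{512} \cdot \pi.

The tell: with t_0 = 1, the running product (C = 1) telescopes to a rising factorial.
Consecutive-term ratio: r(k) = -1 * (k-\frac{7}{2}) (k+1) / [(k+\frac{11}{2}) (k+1)] - rational in k. x = -1; t_0 = 1; negate the roots.


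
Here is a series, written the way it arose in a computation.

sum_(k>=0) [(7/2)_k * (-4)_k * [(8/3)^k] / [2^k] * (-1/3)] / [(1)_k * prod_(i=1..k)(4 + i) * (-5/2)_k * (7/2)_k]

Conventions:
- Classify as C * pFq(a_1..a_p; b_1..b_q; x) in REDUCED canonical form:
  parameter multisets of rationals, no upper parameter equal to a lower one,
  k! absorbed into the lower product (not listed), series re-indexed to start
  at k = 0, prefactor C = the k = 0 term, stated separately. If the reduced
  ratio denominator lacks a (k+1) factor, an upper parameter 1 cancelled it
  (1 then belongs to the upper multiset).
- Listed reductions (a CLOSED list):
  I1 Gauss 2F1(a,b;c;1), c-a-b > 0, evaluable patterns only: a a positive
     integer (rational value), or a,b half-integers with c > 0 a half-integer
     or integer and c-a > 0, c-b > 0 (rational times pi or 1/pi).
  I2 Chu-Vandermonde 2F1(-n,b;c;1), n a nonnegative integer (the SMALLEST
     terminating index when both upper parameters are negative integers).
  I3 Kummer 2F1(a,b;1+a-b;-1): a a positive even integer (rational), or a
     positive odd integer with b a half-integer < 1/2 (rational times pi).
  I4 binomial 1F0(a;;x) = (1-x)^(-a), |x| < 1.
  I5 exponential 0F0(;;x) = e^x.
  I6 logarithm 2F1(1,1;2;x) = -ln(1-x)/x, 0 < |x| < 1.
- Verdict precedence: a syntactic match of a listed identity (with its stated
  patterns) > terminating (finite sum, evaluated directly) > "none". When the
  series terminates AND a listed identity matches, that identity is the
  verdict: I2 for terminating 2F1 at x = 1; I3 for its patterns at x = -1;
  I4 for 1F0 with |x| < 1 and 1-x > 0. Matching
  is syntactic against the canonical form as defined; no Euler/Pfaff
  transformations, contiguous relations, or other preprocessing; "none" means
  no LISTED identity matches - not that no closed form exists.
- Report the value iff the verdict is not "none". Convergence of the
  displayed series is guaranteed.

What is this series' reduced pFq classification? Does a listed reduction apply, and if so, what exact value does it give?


Canonical form: C = -1/3 times 1F2 with upper {-4}, lower {-5/2, 5}, x = 4/3. Verdict: terminating. With -4 upstairs the series is a 5-term polynomial sum; evaluated term by term. Sum: -196919/382725.

Structural cue: x = (4/3) and (1)_k (prefactor -1/3) is k! itself.
Step ratio: r(k) = (4/3) * (k-4) / [(k-5/2) (k+5) (k+1)] - rational in k. x = (4/3); t_0 = -1/3; negate the roots.


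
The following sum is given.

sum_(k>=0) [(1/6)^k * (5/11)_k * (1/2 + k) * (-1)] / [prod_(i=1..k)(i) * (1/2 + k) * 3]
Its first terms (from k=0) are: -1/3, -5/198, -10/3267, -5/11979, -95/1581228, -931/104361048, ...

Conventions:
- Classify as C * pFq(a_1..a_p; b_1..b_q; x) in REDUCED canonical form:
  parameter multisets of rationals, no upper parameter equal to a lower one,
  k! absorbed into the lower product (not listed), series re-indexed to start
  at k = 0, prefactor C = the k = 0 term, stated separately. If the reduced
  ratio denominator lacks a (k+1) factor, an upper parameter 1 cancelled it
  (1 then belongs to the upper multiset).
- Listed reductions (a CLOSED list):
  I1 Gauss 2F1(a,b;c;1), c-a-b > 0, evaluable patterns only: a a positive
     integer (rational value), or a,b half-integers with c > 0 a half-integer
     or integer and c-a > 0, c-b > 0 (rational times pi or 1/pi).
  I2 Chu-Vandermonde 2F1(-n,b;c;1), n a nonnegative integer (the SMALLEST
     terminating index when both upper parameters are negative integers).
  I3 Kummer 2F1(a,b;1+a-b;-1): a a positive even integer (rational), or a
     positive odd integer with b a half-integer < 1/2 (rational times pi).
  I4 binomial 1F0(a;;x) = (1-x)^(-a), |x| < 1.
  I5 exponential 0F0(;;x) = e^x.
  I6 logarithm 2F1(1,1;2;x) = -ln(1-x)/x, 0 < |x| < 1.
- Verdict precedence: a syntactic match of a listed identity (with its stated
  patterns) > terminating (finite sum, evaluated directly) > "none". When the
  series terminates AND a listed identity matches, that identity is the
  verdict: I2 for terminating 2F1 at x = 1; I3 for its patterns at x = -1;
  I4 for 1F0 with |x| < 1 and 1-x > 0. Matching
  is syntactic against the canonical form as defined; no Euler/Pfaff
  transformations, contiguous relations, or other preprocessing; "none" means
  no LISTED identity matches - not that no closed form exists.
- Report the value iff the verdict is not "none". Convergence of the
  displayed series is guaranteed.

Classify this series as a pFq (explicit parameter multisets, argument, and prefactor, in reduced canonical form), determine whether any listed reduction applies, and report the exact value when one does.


Structural cue: t_0 = -1/3 here, and the constant factors (C = -1/3) combine into one prefactor.
Consecutive-term ratio: r(k) = (1/6) * (k+5/11) / [(k+1)] - rational in k. x = (1/6); t_0 = -1/3; negate the roots.

Prefactor -1/3, argument 1/6: 1F0 with upper {5/11} over lower {-}. Verdict (x = 1/6): the binomial series (I4) applies (the 1F0 binomial series: exponent -5/11, x = 1/6). Sum: (-1/3) * (5/6)^(-5/11).


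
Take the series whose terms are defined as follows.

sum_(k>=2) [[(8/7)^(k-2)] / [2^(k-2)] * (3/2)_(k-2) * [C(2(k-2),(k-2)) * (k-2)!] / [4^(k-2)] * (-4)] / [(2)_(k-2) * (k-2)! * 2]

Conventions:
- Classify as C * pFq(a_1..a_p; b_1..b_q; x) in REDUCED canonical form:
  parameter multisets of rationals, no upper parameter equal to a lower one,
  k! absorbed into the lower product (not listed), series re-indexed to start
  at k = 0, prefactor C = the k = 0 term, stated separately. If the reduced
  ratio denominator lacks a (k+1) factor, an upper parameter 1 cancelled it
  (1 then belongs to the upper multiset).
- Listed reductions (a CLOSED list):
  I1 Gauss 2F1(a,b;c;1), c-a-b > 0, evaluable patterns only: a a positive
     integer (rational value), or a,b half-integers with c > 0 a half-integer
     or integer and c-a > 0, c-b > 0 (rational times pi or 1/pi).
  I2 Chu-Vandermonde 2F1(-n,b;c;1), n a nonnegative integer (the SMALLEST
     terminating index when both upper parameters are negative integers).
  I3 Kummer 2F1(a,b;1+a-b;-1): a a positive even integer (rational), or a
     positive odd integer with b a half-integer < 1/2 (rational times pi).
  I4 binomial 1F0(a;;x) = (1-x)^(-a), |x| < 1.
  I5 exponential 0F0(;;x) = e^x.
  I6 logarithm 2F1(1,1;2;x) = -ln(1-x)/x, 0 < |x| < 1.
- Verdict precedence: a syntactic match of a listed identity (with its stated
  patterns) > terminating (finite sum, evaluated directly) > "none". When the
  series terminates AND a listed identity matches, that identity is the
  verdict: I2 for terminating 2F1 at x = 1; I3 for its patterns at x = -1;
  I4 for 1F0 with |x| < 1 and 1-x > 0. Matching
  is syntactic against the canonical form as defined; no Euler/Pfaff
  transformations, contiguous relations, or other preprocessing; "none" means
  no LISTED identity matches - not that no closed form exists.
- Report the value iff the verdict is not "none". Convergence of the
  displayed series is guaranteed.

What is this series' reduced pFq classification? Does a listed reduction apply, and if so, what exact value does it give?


This is -2 * 2F1(1/2, 3/2; 2; 4/7) in reduced canonical form. Verdict: none here - no I1-I6 shape fits x = 4/7 with lower {2}.

Structural cue: t_0 = -2 here, and the constant factors (C = -2) combine into one prefactor.
Step ratio: r(k) = (4/7) * (k+1/2) (k+3/2) / [(k+2) (k+1)] - rational; roots negated = parameters, x = (4/7), C = -2.


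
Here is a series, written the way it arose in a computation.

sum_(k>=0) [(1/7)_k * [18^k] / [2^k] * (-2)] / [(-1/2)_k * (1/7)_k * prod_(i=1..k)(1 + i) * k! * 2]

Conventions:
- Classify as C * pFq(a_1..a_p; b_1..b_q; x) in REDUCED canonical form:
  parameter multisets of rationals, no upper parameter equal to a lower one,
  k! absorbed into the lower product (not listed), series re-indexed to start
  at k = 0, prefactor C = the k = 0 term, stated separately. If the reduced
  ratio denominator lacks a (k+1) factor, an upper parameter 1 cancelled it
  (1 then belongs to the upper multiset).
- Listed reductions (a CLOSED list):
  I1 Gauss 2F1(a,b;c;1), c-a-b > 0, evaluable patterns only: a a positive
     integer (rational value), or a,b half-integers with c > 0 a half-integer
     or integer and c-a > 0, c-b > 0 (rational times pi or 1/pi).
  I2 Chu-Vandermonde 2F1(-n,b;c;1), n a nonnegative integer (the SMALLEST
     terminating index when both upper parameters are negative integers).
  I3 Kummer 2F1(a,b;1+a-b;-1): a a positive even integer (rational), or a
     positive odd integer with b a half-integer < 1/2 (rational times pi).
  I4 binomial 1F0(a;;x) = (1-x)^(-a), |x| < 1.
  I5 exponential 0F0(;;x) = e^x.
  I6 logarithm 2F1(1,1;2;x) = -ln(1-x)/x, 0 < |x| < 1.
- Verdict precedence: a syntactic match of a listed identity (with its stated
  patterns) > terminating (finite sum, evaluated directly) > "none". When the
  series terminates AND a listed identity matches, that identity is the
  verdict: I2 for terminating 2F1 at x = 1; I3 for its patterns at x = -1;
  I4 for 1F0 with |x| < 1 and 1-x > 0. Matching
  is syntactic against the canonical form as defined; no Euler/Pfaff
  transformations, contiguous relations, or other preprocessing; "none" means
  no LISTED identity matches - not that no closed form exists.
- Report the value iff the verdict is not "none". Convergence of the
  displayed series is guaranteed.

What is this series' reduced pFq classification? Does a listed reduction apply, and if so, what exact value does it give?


Key step: x = 9 and the parameter 1/7 appears in both the upper and lower lists and cancels.
Step ratio: r(k) = 9 * 1 / [(k-1/2) (k+2) (k+1)] - poly over poly, x = 9 from leading terms; C = -1 at k = 0.

The series (x = 9) is 0F2: upper {-}, lower {-1/2, 2}, prefactor -1. Verdict: no listed reduction: x = 9 and upper {-} fail every I1-I6 pattern.


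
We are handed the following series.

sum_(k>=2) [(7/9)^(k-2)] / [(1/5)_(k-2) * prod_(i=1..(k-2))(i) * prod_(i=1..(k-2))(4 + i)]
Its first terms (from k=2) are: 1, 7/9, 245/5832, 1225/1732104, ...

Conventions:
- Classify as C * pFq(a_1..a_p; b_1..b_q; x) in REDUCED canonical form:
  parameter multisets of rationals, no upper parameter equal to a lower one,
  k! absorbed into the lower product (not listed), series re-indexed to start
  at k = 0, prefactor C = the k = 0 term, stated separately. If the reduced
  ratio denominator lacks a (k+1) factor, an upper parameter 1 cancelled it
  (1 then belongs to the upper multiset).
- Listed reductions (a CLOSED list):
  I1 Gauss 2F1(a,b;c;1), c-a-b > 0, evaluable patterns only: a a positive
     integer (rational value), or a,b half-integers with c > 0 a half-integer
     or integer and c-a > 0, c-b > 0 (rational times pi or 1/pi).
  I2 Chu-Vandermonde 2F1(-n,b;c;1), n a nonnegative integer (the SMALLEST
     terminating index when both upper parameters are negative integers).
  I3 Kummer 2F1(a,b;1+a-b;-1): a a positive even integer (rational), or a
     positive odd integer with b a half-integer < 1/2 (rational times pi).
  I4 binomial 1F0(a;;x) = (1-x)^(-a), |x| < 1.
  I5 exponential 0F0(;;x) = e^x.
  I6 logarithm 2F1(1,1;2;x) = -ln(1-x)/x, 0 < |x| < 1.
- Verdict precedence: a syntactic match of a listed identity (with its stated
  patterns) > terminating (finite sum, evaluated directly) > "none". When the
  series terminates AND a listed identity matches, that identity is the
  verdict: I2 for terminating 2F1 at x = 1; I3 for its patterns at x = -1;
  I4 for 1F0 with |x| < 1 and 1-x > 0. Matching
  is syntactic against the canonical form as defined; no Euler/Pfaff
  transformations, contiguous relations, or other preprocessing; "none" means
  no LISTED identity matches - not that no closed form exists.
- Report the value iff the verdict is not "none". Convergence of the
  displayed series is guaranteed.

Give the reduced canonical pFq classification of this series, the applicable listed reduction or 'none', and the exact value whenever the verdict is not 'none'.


Structural cue: from the first term 1: the product of the first k integers (C = 1) is k!.
Ratio: r(k) = (7/9) * 1 / [(k+1/5) (k+5) (k+1)] ; factor over Q: parameters, x = (7/9), and C = 1.

Classification (C = 1): 0F2 with upper {-}, lower {1/5, 5}, argument x = 7/9. Verdict: none. Every listed pattern misses the 0F2 form at 7/9, upper {-}.


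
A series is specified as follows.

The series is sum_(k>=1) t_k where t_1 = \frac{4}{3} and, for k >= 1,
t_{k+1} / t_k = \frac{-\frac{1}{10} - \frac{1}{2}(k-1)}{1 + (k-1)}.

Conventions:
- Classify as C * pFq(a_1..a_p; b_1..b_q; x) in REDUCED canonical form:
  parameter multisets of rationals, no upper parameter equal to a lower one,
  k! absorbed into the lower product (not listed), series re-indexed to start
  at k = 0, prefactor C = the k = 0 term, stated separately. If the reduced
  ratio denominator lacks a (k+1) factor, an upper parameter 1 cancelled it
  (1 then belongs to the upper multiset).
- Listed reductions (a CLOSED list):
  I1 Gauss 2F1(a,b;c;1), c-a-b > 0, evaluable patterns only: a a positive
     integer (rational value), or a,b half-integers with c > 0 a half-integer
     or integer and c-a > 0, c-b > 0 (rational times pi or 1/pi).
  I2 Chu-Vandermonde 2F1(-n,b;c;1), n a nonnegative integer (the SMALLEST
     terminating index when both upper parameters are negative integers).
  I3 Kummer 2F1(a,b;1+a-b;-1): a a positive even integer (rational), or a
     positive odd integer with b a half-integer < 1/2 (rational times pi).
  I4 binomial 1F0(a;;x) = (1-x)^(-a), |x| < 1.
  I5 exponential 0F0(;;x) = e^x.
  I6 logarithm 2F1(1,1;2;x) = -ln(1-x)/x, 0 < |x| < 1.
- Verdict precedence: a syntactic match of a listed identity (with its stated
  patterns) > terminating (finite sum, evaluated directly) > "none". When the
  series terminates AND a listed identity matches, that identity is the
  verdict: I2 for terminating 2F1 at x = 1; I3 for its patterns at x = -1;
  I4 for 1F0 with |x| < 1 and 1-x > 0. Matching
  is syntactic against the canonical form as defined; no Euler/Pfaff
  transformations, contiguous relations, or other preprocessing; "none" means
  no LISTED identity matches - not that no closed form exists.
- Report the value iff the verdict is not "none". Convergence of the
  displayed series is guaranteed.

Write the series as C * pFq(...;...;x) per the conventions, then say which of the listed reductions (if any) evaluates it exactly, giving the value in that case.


The series (x = -\frac{1}{2}) is 1F0: upper {\frac{1}{5}}, lower {-}, prefactor \frac{4}{3}. Verdict: this is the binomial series (I4) (the 1F0 binomial series: exponent -1/5, x = -\frac{1}{2}). Hence: \frac{4}{3} \cdot \left(\frac{3}{2}\right)^{-\frac{1}{5}}.

Key step: from the first term \frac{4}{3}: the expanded ratio factors over Q; prefactor 4/3, roots give parameters.
Term ratio: r(k) = -\frac{1}{2} * (k+\frac{1}{5}) / [(k+1)] - rational in k, leading ratio -\frac{1}{2}; with t_0 = \frac{4}{3}, classification follows.


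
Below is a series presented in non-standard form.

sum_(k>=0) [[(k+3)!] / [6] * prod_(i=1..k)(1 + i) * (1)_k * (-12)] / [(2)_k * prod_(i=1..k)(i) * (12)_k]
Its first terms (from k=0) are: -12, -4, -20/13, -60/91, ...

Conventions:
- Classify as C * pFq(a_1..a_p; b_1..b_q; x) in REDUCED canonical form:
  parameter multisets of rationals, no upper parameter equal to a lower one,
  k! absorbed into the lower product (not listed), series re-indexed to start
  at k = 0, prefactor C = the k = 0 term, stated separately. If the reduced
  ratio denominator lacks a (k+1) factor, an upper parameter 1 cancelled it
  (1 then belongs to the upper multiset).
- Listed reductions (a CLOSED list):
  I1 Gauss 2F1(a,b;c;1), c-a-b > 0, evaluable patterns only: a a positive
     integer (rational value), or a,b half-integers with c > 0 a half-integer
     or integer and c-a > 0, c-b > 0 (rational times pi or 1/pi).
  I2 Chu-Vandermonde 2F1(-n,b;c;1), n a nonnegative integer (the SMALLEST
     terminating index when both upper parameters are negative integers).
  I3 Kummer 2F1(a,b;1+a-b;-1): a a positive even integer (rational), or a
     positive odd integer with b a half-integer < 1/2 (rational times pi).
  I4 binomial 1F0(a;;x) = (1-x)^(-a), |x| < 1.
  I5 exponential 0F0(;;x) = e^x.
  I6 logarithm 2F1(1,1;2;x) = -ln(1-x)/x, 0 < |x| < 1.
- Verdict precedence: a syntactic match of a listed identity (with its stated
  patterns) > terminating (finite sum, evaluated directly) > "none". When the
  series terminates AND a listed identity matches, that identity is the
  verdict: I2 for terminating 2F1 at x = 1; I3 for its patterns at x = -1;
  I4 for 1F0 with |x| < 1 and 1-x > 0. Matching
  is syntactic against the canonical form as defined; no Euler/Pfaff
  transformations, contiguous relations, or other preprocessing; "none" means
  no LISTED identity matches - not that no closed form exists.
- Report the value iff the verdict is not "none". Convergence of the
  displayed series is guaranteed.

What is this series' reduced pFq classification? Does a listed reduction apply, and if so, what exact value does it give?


x = 1 here; the reduced form reads 2F1, upper {1, 4}, lower {12}, C = -12. Verdict: the Gauss summation I1 matches (x = 1: the Gamma ratio telescopes since c-a-b = 7 > 0 and a = 1 in Z>0). Its exact value is -132/7.

Key observation: x = 1 and the product of the first k integers (prefactor -12) is k!.
Term ratio: r(k) = 1 * (k+1) (k+4) / [(k+12) (k+1)] - rational in k. x = 1; t_0 = -12; negate the roots.


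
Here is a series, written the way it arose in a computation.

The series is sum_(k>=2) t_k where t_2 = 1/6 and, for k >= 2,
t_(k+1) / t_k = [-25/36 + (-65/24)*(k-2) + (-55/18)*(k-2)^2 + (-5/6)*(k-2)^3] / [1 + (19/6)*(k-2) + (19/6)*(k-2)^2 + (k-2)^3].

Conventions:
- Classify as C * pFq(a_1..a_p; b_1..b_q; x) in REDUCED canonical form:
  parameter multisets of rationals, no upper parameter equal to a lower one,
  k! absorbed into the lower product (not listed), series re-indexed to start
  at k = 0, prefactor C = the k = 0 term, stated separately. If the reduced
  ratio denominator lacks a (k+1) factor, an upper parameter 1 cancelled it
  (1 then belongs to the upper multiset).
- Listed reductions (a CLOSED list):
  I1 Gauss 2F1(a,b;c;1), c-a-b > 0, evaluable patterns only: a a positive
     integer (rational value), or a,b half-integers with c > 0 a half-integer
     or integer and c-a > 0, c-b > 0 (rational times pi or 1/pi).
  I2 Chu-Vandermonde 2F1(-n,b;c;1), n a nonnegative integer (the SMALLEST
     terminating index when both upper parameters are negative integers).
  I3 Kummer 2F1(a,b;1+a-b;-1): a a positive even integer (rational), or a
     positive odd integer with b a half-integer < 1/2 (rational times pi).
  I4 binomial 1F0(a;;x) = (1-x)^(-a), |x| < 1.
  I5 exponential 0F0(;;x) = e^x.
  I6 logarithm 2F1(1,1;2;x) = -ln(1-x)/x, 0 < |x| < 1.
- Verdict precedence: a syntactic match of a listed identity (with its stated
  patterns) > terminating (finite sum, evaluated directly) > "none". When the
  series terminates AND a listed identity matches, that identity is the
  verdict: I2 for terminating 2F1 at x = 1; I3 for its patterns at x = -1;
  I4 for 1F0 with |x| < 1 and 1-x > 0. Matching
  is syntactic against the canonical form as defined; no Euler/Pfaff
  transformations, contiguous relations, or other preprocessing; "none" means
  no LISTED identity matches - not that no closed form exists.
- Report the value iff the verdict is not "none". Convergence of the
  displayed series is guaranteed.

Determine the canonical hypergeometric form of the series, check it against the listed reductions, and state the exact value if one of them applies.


The series (x = -5/6) is 2F1: upper {1/2, 5/2}, lower {3/2}, prefactor 1/6. Verdict: none (x = -5/6): each listed identity misses the multisets {1/2, 5/2} ; {3/2}.

The tell: x = (-5/6) and the parameter 2/3 appears in both the upper and lower lists and cancels.
Consecutive-term ratio: r(k) = (-5/6) * (k+1/2) (k+5/2) / [(k+3/2) (k+1)] - rational; roots negated = parameters, x = (-5/6), C = 1/6.


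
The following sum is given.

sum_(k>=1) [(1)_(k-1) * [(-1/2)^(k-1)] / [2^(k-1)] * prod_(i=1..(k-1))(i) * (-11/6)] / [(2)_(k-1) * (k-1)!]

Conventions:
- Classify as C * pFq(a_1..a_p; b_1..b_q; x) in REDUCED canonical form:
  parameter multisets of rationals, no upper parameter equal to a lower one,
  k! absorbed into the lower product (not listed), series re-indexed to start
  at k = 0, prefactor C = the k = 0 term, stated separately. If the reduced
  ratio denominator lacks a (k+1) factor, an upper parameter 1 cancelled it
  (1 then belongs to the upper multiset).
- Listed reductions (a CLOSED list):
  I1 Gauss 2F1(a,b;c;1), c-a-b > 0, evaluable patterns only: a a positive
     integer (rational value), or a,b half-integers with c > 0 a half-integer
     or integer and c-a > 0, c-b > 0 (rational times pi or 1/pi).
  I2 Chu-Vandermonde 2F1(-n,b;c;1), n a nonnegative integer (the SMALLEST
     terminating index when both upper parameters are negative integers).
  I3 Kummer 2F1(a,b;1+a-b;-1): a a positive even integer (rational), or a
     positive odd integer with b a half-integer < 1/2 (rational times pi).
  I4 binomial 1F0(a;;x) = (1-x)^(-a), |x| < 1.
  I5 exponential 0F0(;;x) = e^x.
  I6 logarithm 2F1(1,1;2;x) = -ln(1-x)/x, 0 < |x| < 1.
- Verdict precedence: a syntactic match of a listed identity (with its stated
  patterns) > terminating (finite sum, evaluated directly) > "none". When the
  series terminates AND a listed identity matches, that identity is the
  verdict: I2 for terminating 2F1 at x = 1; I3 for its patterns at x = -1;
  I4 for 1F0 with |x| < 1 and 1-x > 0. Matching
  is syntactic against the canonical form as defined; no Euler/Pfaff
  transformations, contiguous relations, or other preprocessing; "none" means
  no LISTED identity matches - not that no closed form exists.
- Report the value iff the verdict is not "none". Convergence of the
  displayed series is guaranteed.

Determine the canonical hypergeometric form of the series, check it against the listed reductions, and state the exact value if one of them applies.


x = -1/4 here; the reduced form reads 2F1, upper {1, 1}, lower {2}, C = -11/6. Verdict: the I6 logarithm reduction matches (the logarithm: parameters (1,1;2), x = -1/4). Its exact value is (-22/3) * ln(5/4).

Key step: x = (-1/4) and the two k-th powers (C = -11/6) combine into one argument.
Step ratio: r(k) = (-1/4) * (k+1) (k+1) / [(k+2) (k+1)] ; factor over Q: parameters, x = (-1/4), and C = -11/6.


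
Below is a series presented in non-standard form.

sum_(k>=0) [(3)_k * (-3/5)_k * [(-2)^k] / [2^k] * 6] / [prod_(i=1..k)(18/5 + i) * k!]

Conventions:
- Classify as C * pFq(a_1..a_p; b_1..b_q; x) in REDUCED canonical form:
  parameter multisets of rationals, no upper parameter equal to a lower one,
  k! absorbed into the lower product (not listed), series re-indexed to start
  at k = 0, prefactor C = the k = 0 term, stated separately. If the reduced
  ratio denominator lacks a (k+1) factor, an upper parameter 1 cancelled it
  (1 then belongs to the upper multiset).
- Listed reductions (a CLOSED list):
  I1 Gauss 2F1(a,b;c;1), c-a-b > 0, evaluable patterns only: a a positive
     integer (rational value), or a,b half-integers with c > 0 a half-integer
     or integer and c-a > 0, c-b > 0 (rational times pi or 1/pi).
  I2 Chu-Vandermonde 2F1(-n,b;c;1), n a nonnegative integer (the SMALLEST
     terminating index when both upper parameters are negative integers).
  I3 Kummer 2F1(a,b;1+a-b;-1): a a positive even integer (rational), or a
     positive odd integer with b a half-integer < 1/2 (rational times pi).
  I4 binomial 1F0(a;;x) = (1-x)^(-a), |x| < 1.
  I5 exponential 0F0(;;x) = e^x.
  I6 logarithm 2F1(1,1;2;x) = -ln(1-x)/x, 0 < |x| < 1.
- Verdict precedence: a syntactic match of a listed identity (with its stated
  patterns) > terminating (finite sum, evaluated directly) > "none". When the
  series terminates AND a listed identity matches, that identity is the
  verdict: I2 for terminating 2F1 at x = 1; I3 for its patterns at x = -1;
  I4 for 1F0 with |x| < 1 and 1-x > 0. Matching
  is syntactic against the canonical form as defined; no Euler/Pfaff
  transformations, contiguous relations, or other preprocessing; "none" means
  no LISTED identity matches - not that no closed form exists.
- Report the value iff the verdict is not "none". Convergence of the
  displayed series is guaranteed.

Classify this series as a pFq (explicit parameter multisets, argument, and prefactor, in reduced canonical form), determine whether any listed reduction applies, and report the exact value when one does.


Key observation: t_0 = 6 here, and the two k-th powers (C = 6) combine into one argument.
Ratio: r(k) = (-1) * (k-3/5) (k+3) / [(k+23/5) (k+1)] ; factor over Q: parameters, x = (-1), and C = 6.

x = -1 here; the reduced form reads 2F1, upper {-3/5, 3}, lower {23/5}, C = 6. Verdict: no listed reduction: x = -1 and upper {-3/5, 3} fail every I1-I6 pattern.


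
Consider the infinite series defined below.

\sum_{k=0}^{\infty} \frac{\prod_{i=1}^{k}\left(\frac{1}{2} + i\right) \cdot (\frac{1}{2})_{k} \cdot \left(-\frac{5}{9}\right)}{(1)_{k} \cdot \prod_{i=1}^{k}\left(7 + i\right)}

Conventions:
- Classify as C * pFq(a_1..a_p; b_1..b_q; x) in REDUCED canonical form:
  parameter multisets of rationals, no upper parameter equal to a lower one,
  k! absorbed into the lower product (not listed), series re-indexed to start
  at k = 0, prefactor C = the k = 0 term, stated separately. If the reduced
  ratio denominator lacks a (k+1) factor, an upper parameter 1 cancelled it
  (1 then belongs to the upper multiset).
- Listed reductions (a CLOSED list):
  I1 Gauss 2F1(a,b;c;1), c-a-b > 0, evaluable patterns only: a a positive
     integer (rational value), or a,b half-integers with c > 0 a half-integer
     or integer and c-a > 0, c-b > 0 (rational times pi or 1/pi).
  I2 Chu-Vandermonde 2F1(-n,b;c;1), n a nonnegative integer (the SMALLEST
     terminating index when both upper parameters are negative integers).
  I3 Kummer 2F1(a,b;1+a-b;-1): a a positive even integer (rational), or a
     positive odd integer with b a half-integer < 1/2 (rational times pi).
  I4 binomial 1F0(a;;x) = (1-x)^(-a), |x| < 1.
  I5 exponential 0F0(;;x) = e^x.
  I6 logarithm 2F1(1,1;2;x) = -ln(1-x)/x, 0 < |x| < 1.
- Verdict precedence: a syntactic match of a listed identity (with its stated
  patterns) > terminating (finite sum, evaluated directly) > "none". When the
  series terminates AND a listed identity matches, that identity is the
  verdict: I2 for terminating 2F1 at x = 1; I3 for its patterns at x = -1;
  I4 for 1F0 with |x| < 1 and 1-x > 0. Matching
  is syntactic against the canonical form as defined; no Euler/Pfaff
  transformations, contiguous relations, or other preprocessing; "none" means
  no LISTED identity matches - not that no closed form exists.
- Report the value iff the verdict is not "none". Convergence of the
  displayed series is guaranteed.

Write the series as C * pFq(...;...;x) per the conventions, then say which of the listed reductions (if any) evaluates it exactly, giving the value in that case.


Prefactor -\frac{5}{9}, argument 1: 2F1 with upper {\frac{1}{2}, \frac{3}{2}} over lower {8}. Verdict: Gauss (I1, half-integer pattern) applies (x = 1; upper {\frac{1}{2}, \frac{3}{2}} half-integers, c = 8 in the evaluable pattern). Exact value: \left(-\frac{5242880}{2675673}\right) / \pi.

First insight: with t_0 = -\frac{5}{9}, the running product (prefactor -5/9) telescopes to a rising factorial.
Step ratio: r(k) = 1 * (k+\frac{1}{2}) (k+\frac{3}{2}) / [(k+8) (k+1)] - rational in k. x = 1; t_0 = -\frac{5}{9}; negate the roots.


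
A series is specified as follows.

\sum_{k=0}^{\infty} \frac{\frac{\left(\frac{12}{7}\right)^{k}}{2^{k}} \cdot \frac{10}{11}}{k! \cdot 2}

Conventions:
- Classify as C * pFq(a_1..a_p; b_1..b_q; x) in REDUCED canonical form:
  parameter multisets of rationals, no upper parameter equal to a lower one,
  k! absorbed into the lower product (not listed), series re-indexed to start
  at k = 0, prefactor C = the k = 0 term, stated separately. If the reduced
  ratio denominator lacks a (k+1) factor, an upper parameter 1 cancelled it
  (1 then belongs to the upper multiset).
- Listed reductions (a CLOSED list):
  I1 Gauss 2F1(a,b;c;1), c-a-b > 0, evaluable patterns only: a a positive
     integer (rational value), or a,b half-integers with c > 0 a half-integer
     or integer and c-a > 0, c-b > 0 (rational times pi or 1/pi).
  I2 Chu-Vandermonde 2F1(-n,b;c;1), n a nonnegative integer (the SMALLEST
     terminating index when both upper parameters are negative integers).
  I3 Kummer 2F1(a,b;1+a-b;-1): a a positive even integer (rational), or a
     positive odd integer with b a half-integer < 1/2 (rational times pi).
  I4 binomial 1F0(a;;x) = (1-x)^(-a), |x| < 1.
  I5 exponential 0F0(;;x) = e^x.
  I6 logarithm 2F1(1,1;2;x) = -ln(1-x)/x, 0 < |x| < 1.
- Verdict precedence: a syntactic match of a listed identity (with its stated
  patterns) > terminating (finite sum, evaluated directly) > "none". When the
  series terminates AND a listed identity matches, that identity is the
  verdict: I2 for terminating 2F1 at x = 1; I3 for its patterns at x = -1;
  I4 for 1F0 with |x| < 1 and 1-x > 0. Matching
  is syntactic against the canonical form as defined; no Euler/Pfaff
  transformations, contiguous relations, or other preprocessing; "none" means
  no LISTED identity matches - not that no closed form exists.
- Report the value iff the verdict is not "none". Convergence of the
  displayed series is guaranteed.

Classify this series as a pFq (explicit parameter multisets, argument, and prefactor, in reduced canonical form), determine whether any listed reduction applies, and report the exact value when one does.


x = \frac{6}{7} here; the reduced form reads 0F0, upper {-}, lower {-}, C = \frac{5}{11}. Verdict: this is the exponential series (I5) (the 0F0 exponential series at x = \frac{6}{7}). Hence: \frac{5}{11} \cdot e^{\frac{6}{7}}.

Key step: with t_0 = \frac{5}{11}, the two k-th powers (C = 5/11, x = 6/7) combine into one argument.
Consecutive-term ratio: r(k) = \frac{6}{7} * 1 / [(k+1)] - rational; roots negated = parameters, x = \frac{6}{7}, C = \frac{5}{11}.


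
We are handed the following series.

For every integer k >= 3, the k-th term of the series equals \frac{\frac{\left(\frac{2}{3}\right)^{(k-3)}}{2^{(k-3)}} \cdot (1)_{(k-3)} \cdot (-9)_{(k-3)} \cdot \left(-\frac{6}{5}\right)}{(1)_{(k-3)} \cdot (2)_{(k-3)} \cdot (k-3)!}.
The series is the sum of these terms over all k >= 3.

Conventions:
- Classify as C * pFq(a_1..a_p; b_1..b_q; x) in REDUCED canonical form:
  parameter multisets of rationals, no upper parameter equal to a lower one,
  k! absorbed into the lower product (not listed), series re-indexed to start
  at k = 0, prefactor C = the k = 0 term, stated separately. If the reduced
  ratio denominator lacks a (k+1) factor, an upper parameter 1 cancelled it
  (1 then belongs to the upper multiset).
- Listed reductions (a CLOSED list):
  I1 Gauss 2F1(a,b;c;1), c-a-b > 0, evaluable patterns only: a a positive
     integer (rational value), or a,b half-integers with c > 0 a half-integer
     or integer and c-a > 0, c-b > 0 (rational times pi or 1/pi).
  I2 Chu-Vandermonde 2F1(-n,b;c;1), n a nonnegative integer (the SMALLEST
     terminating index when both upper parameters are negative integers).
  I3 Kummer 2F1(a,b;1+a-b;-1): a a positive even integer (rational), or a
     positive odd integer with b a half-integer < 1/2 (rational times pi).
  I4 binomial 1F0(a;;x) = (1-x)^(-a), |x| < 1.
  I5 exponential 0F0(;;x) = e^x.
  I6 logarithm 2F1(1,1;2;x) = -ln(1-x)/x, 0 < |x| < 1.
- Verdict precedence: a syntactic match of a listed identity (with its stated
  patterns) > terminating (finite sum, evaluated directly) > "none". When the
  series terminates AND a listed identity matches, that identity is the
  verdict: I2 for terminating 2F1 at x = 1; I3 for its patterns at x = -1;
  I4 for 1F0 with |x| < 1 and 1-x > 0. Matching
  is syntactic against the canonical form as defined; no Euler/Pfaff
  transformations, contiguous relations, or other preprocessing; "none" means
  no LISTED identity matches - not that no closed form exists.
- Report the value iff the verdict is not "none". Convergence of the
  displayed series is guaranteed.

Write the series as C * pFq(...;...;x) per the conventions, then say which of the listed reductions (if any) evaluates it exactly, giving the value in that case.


Canonical form: C = -\frac{6}{5} times 1F1 with upper {-9}, lower {2}, x = \frac{1}{3}. Verdict: terminating - upper parameter -9 makes this a finite sum (last index 9), evaluated exactly. Hence: -\frac{3521449349}{59521392000}.

The tell: x = \frac{1}{3} and the parameter 1 appears in both the upper and lower lists and cancels.
Step ratio: r(k) = \frac{1}{3} * (k-9) / [(k+2) (k+1)] - rational; roots negated = parameters, x = \frac{1}{3}, C = -\frac{6}{5}.


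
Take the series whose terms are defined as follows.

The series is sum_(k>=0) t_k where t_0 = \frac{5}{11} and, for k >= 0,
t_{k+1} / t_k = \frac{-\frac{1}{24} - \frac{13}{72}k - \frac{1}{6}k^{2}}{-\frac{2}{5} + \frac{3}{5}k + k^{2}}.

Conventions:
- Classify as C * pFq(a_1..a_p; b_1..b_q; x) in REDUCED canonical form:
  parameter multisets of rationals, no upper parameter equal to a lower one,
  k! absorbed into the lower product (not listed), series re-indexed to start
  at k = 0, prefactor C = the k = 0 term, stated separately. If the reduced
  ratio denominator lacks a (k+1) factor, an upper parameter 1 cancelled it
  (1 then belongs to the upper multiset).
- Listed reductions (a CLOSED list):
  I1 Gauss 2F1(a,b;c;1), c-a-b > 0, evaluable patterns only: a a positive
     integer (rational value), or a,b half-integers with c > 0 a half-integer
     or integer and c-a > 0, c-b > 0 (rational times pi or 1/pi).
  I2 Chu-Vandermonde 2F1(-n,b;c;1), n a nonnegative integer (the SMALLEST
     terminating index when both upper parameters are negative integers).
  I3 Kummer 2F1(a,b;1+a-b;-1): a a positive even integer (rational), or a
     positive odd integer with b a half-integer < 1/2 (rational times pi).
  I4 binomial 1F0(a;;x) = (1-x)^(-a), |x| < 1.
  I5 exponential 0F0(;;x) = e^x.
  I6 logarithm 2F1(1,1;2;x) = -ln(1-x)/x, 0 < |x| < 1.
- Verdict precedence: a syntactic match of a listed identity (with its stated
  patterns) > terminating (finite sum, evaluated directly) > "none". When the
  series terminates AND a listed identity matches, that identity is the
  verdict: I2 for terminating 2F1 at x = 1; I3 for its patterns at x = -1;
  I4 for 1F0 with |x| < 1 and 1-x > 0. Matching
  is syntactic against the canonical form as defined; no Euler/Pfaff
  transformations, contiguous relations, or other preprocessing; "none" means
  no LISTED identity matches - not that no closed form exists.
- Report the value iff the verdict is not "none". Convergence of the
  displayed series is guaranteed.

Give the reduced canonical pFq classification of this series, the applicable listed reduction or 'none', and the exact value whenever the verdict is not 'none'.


Canonical form: C = \frac{5}{11} times 2F1 with upper {\frac{1}{3}, \frac{3}{4}}, lower {-\frac{2}{5}}, x = -\frac{1}{6}. Verdict: none (x = -\frac{1}{6}): each listed identity misses the multisets {\frac{1}{3}, \frac{3}{4}} ; {-\frac{2}{5}}.

First insight: with t_0 = \frac{5}{11}, the expanded ratio factors over Q; C = 5/11, x = -1/6, roots give parameters.
Term ratio: r(k) = -\frac{1}{6} * (k+\frac{1}{3}) (k+\frac{3}{4}) / [(k-\frac{2}{5}) (k+1)] - rational in k. x = -\frac{1}{6}; t_0 = \frac{5}{11}; negate the roots.


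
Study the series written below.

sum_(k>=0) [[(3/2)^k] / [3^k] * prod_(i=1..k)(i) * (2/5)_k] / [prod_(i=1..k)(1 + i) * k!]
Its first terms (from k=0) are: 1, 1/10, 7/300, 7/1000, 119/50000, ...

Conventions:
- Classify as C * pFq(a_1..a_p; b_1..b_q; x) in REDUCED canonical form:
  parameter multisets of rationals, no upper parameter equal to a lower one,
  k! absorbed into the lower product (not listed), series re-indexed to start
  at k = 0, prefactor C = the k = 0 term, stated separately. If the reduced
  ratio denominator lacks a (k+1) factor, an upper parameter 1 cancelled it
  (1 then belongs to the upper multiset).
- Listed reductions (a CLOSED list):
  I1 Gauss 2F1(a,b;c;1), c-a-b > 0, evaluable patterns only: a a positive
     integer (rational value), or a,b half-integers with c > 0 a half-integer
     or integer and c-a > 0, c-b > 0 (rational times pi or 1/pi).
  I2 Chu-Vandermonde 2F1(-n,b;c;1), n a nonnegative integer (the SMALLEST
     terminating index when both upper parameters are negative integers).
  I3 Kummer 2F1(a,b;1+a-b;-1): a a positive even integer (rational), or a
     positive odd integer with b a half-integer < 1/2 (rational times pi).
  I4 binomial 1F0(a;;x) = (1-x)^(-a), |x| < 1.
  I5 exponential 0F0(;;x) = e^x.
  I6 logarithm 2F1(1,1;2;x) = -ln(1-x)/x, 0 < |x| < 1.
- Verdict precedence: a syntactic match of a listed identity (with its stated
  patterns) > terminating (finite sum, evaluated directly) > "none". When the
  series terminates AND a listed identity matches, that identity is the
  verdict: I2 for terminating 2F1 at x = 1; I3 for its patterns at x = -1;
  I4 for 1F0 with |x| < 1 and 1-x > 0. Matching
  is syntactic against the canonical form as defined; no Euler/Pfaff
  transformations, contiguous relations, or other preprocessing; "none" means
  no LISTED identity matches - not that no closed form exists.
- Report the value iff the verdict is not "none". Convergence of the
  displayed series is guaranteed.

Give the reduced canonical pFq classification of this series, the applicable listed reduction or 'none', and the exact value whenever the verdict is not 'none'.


This is 1 * 2F1(2/5, 1; 2; 1/2) in reduced canonical form. Verdict: none (x = 1/2): each listed identity misses the multisets {2/5, 1} ; {2}.

First insight: t_0 being 1, the lower running product (prefactor 1) is a rising factorial.
Step ratio: r(k) = (1/2) * (k+2/5) (k+1) / [(k+2) (k+1)] - rational; roots negated = parameters, x = (1/2), C = 1.
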